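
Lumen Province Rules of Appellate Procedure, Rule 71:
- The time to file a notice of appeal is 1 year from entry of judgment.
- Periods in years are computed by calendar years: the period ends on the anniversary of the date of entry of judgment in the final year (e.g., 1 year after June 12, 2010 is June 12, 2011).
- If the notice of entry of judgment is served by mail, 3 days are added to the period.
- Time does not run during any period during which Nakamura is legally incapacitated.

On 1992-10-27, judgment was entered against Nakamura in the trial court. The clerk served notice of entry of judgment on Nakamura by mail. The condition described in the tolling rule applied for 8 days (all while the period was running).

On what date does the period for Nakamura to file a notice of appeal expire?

November 7, 1993

1 year after 1992-10-27 is October 27, 1993.
Service was by mail, adding 3 days: October 27, 1993 + 3 days = October 30, 1993.
Tolling adds 8 days: October 30, 1993 + 8 days = November 7, 1993.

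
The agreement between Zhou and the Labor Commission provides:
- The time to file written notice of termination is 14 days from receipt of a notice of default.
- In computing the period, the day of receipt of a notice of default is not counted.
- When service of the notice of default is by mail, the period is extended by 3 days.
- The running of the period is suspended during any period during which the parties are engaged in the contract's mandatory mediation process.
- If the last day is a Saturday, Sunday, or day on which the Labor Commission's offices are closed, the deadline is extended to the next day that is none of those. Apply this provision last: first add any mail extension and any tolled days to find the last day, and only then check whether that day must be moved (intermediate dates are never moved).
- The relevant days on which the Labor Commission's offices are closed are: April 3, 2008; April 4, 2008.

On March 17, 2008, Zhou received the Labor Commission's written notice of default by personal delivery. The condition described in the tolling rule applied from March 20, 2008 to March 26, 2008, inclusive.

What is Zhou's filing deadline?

April 7, 2008

14 days after March 17, 2008 is March 31, 2008.
Service was not by mail, so no mail extension applies.
From March 20, 2008 through March 26, 2008 inclusive is 7 days; tolling adds 7 days: March 31, 2008 + 7 days = April 7, 2008.
April 7, 2008 is a Monday and not a day on which the Labor Commission's offices are closed, so no extension applies.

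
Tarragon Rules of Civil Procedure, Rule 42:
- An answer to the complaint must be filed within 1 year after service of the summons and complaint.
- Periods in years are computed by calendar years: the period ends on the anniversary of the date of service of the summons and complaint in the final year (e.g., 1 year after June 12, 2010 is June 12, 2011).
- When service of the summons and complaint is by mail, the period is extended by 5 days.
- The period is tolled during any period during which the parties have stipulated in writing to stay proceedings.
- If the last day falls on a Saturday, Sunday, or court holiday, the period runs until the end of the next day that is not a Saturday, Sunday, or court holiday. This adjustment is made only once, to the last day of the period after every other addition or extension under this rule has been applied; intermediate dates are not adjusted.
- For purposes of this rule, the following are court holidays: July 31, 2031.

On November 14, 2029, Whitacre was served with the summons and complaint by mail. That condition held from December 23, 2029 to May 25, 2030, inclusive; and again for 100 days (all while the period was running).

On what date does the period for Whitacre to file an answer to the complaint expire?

August 1, 2031

1 year after November 14, 2029 is November 14, 2030.
Service was by mail, adding 5 days: November 14, 2030 + 5 days = November 19, 2030.
From December 23, 2029 through May 25, 2030 inclusive is 154 days; tolling adds 154 days: November 19, 2030 + 154 days = April 22, 2031.
Tolling adds 100 days: April 22, 2031 + 100 days = July 31, 2031.
July 31, 2031 is a listed holiday. The next qualifying day is August 1, 2031.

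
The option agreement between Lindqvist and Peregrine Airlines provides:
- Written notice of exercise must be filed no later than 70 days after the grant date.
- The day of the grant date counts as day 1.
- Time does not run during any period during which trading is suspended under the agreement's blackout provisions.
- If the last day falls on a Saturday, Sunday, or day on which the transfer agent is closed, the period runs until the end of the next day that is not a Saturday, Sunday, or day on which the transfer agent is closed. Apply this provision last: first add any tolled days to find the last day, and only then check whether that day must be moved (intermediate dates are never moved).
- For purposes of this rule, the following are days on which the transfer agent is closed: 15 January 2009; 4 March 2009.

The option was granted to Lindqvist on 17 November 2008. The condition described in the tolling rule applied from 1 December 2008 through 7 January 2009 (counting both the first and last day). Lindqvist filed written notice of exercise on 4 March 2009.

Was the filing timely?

Counting 17 November 2008 as day 1, day 70 is January 25, 2009.
From December 1, 2008 through January 7, 2009 inclusive is 38 days; tolling adds 38 days: January 25, 2009 + 38 days = March 4, 2009.
March 4, 2009 is a listed holiday. The next qualifying day is March 5, 2009.
The deadline is March 5, 2009; the filing on March 4, 2009 is on or before that date.

Yes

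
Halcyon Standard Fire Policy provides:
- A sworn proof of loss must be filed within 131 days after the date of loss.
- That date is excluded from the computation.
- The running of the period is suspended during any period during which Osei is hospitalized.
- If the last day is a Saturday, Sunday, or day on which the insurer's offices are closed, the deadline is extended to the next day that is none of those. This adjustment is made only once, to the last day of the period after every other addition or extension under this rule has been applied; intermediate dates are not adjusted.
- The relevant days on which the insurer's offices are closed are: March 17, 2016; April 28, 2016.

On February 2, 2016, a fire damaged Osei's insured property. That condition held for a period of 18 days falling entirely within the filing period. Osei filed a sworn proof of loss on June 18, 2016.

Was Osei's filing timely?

Yes

131 days after February 2, 2016 is June 12, 2016.
Tolling adds 18 days: June 12, 2016 + 18 days = June 30, 2016.
June 30, 2016 is a Thursday and not a day on which the insurer's offices are closed, so no extension applies.
The deadline is June 30, 2016; the filing on June 18, 2016 is on or before that date.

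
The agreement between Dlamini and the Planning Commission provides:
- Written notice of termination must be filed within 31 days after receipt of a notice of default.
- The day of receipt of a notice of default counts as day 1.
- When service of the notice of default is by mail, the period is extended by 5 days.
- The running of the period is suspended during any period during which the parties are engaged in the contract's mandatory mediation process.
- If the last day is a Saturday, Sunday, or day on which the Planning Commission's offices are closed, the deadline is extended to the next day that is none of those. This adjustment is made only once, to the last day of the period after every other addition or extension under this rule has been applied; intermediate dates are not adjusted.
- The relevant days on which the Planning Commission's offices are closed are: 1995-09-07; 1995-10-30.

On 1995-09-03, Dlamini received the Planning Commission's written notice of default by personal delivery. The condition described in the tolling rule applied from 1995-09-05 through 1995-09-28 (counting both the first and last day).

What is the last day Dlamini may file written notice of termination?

October 27, 1995

Counting 1995-09-03 as day 1, day 31 is October 3, 1995.
Service was not by mail, so no mail extension applies.
From September 5, 1995 through September 28, 1995 inclusive is 24 days; tolling adds 24 days: October 3, 1995 + 24 days = October 27, 1995.
October 27, 1995 is a Friday and not a day on which the Planning Commission's offices are closed, so no extension applies.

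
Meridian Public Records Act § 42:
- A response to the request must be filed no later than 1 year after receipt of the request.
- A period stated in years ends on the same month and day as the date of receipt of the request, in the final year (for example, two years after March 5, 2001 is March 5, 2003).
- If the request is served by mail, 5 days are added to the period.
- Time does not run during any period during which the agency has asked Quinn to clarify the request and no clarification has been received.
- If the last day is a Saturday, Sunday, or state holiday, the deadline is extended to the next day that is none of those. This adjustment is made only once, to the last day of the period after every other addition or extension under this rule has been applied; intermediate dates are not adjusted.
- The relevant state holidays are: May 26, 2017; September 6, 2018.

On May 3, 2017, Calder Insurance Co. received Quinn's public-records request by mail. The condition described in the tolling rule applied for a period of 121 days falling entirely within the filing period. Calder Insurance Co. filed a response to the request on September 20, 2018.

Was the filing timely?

No

1 year after May 3, 2017 is May 3, 2018.
Service was by mail, adding 5 days: May 3, 2018 + 5 days = May 8, 2018.
Tolling adds 121 days: May 8, 2018 + 121 days = September 6, 2018.
September 6, 2018 is a listed holiday. The next qualifying day is September 7, 2018.
The deadline is September 7, 2018; the filing on September 20, 2018 is after that date.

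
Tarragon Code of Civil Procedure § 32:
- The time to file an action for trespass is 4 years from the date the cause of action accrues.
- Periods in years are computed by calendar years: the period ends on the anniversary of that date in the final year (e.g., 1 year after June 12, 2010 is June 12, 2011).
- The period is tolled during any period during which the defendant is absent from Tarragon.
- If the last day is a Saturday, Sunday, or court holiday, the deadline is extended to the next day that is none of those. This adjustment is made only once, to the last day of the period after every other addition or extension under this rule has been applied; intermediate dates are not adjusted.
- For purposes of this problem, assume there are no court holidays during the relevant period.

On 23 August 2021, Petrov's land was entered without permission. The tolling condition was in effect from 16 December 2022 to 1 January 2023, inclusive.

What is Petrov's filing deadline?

4 years after 23 August 2021 is August 23, 2025.
From December 16, 2022 through January 1, 2023 inclusive is 17 days; tolling adds 17 days: August 23, 2025 + 17 days = September 9, 2025.
September 9, 2025 is a Tuesday and not a court holiday, so no extension applies.

September 9, 2025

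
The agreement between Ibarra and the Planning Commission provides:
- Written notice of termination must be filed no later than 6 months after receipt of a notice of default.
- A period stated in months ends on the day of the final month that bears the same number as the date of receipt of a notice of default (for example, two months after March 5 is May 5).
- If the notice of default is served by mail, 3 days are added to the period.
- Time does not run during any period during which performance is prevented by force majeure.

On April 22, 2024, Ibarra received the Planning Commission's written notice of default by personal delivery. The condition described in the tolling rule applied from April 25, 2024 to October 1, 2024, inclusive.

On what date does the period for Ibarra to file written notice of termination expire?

March 31, 2025

6 months after April 22, 2024 is October 22, 2024.
Service was not by mail, so no mail extension applies.
From April 25, 2024 through October 1, 2024 inclusive is 160 days; tolling adds 160 days: October 22, 2024 + 160 days = March 31, 2025.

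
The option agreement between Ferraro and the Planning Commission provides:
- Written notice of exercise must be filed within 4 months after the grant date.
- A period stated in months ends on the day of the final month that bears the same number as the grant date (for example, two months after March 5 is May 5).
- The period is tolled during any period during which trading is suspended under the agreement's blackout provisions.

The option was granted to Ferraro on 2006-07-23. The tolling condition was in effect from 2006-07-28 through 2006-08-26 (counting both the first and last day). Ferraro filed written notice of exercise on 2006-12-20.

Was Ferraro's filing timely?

4 months after 2006-07-23 is November 23, 2006.
From July 28, 2006 through August 26, 2006 inclusive is 30 days; tolling adds 30 days: November 23, 2006 + 30 days = December 23, 2006.
The deadline is December 23, 2006; the filing on December 20, 2006 is on or before that date.

Yes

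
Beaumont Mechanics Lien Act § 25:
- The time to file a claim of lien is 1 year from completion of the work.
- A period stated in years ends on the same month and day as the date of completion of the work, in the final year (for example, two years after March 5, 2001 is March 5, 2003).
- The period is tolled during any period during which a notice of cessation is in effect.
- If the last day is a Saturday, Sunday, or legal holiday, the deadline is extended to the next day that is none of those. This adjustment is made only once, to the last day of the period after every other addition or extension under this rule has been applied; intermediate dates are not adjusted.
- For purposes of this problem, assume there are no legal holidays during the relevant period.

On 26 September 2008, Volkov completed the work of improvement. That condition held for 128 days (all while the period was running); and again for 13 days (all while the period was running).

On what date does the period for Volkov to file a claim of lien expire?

1 year after 26 September 2008 is September 26, 2009.
Tolling adds 128 days: September 26, 2009 + 128 days = February 1, 2010.
Tolling adds 13 days: February 1, 2010 + 13 days = February 14, 2010.
February 14, 2010 is Sunday. The next qualifying day is February 15, 2010.

February 15, 2010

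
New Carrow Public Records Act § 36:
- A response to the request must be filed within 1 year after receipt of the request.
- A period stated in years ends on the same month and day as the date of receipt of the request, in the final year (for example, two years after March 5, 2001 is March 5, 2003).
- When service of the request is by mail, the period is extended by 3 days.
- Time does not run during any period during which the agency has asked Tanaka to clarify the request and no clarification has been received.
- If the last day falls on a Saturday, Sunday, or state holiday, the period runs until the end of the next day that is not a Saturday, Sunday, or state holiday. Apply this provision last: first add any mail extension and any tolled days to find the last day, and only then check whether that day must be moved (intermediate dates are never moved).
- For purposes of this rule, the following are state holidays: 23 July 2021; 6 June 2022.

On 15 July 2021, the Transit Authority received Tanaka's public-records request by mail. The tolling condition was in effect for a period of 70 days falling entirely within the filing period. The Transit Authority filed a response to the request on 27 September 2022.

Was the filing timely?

No

1 year after 15 July 2021 is July 15, 2022.
Service was by mail, adding 3 days: July 15, 2022 + 3 days = July 18, 2022.
Tolling adds 70 days: July 18, 2022 + 70 days = September 26, 2022.
September 26, 2022 is a Monday and not a state holiday, so no extension applies.
The deadline is September 26, 2022; the filing on September 27, 2022 is after that date.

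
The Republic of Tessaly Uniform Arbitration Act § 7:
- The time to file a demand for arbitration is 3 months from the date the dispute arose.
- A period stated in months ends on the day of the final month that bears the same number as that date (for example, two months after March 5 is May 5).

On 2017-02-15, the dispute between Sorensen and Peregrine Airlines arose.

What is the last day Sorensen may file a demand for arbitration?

May 15, 2017

3 months after 2017-02-15 is May 15, 2017.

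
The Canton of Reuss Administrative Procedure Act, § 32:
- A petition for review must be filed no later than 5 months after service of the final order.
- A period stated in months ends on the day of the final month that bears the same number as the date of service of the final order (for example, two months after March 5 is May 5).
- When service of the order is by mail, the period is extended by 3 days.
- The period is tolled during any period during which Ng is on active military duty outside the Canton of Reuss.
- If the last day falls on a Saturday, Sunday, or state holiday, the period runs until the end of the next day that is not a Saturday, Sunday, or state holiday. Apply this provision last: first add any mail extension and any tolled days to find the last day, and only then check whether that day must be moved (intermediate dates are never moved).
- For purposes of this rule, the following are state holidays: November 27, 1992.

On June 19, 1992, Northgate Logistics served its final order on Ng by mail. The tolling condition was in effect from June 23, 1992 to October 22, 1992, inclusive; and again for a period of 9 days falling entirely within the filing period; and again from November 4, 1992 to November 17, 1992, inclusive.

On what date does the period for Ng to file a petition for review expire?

April 16, 1993

5 months after June 19, 1992 is November 19, 1992.
Service was by mail, adding 3 days: November 19, 1992 + 3 days = November 22, 1992.
From June 23, 1992 through October 22, 1992 inclusive is 122 days; tolling adds 122 days: November 22, 1992 + 122 days = March 24, 1993.
Tolling adds 9 days: March 24, 1993 + 9 days = April 2, 1993.
From November 4, 1992 through November 17, 1992 inclusive is 14 days; tolling adds 14 days: April 2, 1993 + 14 days = April 16, 1993.
April 16, 1993 is a Friday and not a state holiday, so no extension applies.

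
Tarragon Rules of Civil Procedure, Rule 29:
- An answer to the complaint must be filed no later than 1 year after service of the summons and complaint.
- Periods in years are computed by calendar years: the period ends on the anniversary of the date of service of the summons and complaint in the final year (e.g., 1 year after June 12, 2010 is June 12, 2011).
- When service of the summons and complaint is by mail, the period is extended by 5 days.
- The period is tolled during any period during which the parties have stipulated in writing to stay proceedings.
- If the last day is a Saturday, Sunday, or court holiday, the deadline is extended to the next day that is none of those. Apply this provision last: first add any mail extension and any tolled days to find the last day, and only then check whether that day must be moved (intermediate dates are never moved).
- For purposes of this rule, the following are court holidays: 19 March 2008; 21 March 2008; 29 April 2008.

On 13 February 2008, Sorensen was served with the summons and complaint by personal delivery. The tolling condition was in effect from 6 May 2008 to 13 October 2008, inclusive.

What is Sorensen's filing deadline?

1 year after 13 February 2008 is February 13, 2009.
Service was not by mail, so no mail extension applies.
From May 6, 2008 through October 13, 2008 inclusive is 161 days; tolling adds 161 days: February 13, 2009 + 161 days = July 24, 2009.
July 24, 2009 is a Friday and not a court holiday, so no extension applies.

July 24, 2009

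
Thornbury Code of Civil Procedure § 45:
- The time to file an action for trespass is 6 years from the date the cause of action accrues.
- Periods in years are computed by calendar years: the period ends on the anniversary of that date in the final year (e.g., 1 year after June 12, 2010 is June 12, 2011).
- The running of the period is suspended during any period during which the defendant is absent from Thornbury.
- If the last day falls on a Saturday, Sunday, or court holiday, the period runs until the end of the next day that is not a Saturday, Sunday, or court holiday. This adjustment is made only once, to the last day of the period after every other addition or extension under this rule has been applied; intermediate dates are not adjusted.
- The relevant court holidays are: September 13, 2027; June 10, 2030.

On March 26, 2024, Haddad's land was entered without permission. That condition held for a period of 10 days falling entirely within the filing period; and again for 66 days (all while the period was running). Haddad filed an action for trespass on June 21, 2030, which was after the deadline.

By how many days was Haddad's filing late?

10 days

6 years after March 26, 2024 is March 26, 2030.
Tolling adds 10 days: March 26, 2030 + 10 days = April 5, 2030.
Tolling adds 66 days: April 5, 2030 + 66 days = June 10, 2030.
June 10, 2030 is a listed holiday. The next qualifying day is June 11, 2030.
The deadline is June 11, 2030; from June 11, 2030 to June 21, 2030 is 10 days.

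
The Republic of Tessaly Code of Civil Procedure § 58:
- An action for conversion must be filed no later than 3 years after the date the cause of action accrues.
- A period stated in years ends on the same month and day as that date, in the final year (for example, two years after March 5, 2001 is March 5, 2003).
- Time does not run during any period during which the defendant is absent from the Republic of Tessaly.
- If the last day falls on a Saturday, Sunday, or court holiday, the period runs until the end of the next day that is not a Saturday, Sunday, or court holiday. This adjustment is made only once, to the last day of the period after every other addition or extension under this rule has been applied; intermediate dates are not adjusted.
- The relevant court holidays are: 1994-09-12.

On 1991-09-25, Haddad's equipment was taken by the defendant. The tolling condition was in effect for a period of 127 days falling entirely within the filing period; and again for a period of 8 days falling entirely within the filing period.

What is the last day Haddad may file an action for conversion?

3 years after 1991-09-25 is September 25, 1994.
Tolling adds 127 days: September 25, 1994 + 127 days = January 30, 1995.
Tolling adds 8 days: January 30, 1995 + 8 days = February 7, 1995.
February 7, 1995 is a Tuesday and not a court holiday, so no extension applies.

February 7, 1995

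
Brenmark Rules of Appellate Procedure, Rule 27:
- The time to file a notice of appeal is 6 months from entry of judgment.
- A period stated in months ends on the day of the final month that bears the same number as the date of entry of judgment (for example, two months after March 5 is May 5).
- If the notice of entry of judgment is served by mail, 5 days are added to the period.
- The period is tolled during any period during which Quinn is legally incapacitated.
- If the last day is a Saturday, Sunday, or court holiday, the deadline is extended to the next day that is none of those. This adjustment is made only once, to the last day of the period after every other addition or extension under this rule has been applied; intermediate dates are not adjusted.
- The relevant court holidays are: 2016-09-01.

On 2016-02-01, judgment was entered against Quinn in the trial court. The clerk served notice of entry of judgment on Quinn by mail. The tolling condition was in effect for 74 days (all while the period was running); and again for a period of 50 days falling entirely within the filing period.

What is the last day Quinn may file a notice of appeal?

6 months after 2016-02-01 is August 1, 2016.
Service was by mail, adding 5 days: August 1, 2016 + 5 days = August 6, 2016.
Tolling adds 74 days: August 6, 2016 + 74 days = October 19, 2016.
Tolling adds 50 days: October 19, 2016 + 50 days = December 8, 2016.
December 8, 2016 is a Thursday and not a court holiday, so no extension applies.

December 8, 2016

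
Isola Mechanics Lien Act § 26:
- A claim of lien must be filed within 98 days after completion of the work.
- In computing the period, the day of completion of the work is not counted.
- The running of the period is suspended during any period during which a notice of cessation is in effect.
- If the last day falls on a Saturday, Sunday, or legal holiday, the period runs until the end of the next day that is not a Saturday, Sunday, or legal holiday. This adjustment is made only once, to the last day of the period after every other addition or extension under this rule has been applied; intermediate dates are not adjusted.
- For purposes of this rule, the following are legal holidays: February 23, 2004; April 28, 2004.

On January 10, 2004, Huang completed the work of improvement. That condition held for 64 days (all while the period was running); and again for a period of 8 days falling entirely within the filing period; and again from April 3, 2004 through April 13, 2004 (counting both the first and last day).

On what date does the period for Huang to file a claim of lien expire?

98 days after January 10, 2004 is April 17, 2004.
Tolling adds 64 days: April 17, 2004 + 64 days = June 20, 2004.
Tolling adds 8 days: June 20, 2004 + 8 days = June 28, 2004.
From April 3, 2004 through April 13, 2004 inclusive is 11 days; tolling adds 11 days: June 28, 2004 + 11 days = July 9, 2004.
July 9, 2004 is a Friday and not a legal holiday, so no extension applies.

July 9, 2004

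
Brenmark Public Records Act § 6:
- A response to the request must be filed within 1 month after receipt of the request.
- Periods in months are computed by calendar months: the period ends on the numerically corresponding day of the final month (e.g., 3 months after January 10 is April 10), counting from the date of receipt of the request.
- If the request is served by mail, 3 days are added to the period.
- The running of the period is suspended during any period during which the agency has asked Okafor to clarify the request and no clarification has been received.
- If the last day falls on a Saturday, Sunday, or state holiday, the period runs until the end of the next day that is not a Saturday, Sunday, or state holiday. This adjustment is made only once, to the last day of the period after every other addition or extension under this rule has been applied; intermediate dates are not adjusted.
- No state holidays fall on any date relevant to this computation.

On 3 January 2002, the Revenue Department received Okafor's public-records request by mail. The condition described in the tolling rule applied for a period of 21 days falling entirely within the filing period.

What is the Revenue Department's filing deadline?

February 27, 2002

1 month after 3 January 2002 is February 3, 2002.
Service was by mail, adding 3 days: February 3, 2002 + 3 days = February 6, 2002.
Tolling adds 21 days: February 6, 2002 + 21 days = February 27, 2002.
February 27, 2002 is a Wednesday and not a state holiday, so no extension applies.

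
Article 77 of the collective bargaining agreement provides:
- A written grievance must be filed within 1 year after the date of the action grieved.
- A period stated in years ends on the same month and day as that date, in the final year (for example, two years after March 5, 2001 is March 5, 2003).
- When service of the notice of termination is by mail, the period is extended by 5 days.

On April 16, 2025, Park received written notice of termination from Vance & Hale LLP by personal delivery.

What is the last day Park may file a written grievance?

April 16, 2026

1 year after April 16, 2025 is April 16, 2026.
Service was not by mail, so no mail extension applies.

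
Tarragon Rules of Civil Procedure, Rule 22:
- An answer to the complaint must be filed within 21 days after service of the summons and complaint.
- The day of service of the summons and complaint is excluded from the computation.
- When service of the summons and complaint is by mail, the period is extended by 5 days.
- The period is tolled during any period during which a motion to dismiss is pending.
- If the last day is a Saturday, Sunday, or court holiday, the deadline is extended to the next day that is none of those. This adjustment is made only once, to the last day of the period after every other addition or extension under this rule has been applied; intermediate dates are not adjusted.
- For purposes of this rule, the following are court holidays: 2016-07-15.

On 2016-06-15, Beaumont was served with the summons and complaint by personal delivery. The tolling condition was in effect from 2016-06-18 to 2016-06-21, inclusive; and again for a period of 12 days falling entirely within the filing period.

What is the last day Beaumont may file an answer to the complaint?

21 days after 2016-06-15 is July 6, 2016.
Service was not by mail, so no mail extension applies.
From June 18, 2016 through June 21, 2016 inclusive is 4 days; tolling adds 4 days: July 6, 2016 + 4 days = July 10, 2016.
Tolling adds 12 days: July 10, 2016 + 12 days = July 22, 2016.
July 22, 2016 is a Friday and not a court holiday, so no extension applies.

July 22, 2016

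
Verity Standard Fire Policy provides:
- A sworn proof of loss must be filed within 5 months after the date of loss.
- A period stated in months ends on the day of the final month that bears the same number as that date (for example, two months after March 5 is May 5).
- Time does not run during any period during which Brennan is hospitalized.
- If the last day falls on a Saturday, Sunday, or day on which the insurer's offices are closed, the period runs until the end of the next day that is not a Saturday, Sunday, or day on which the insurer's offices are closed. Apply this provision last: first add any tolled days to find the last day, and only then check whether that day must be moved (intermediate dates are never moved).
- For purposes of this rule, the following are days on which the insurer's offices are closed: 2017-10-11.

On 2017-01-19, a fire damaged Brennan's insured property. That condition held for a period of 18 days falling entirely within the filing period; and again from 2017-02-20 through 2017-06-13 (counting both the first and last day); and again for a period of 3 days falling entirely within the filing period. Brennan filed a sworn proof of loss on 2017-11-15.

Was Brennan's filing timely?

5 months after 2017-01-19 is June 19, 2017.
Tolling adds 18 days: June 19, 2017 + 18 days = July 7, 2017.
From February 20, 2017 through June 13, 2017 inclusive is 114 days; tolling adds 114 days: July 7, 2017 + 114 days = October 29, 2017.
Tolling adds 3 days: October 29, 2017 + 3 days = November 1, 2017.
November 1, 2017 is a Wednesday and not a day on which the insurer's offices are closed, so no extension applies.
The deadline is November 1, 2017; the filing on November 15, 2017 is after that date.

No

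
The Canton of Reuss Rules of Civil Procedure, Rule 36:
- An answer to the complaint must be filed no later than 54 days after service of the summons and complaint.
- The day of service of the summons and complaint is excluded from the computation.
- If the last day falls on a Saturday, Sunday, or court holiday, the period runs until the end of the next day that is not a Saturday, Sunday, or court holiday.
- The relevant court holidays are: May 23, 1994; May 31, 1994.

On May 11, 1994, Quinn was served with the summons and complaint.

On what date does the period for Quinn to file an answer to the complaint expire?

July 4, 1994

54 days after May 11, 1994 is July 4, 1994.
July 4, 1994 is a Monday and not a court holiday, so no extension applies.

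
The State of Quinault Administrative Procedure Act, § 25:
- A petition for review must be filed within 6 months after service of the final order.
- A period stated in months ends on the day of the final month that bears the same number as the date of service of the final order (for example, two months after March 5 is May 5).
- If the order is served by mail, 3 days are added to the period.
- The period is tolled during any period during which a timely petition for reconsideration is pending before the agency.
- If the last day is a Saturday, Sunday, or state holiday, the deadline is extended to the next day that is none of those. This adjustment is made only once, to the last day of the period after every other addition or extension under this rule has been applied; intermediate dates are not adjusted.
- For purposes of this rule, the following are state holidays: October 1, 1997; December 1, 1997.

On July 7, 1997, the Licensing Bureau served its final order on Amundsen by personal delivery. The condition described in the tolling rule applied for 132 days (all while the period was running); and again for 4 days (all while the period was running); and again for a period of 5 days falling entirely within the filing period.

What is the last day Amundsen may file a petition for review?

May 28, 1998

6 months after July 7, 1997 is January 7, 1998.
Service was not by mail, so no mail extension applies.
Tolling adds 132 days: January 7, 1998 + 132 days = May 19, 1998.
Tolling adds 4 days: May 19, 1998 + 4 days = May 23, 1998.
Tolling adds 5 days: May 23, 1998 + 5 days = May 28, 1998.
May 28, 1998 is a Thursday and not a state holiday, so no extension applies.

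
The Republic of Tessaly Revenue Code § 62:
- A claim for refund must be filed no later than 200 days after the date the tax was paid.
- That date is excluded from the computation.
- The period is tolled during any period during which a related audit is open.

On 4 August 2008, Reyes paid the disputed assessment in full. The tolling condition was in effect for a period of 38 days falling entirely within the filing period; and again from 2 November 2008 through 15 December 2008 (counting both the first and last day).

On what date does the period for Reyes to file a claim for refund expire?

200 days after 4 August 2008 is February 20, 2009.
Tolling adds 38 days: February 20, 2009 + 38 days = March 30, 2009.
From November 2, 2008 through December 15, 2008 inclusive is 44 days; tolling adds 44 days: March 30, 2009 + 44 days = May 13, 2009.

May 13, 2009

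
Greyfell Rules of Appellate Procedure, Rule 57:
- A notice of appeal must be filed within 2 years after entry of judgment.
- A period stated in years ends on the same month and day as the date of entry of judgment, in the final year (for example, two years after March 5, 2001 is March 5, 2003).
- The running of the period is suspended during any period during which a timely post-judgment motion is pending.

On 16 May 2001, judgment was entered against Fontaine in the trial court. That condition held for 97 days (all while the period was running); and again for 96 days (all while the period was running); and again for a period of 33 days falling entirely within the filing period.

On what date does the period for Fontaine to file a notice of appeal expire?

2 years after 16 May 2001 is May 16, 2003.
Tolling adds 97 days: May 16, 2003 + 97 days = August 21, 2003.
Tolling adds 96 days: August 21, 2003 + 96 days = November 25, 2003.
Tolling adds 33 days: November 25, 2003 + 33 days = December 28, 2003.

December 28, 2003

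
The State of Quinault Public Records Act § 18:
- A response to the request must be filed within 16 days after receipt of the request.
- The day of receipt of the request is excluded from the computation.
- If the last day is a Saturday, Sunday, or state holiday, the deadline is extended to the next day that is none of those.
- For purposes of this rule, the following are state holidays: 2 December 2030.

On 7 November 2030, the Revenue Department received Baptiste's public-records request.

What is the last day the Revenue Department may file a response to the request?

November 25, 2030

16 days after 7 November 2030 is November 23, 2030.
November 23, 2030 is Saturday; November 24, 2030 is Sunday. The next qualifying day is November 25, 2030.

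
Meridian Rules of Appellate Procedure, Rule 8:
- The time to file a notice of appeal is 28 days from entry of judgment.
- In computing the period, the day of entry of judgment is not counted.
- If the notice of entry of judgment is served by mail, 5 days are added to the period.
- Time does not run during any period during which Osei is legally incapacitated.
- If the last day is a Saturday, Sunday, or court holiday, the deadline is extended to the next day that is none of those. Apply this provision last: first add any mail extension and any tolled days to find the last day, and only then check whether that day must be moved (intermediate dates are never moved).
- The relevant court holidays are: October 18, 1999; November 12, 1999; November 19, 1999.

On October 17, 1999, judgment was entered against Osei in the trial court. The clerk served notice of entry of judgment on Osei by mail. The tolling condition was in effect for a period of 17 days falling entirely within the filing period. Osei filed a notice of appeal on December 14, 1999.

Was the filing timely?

No

28 days after October 17, 1999 is November 14, 1999.
Service was by mail, adding 5 days: November 14, 1999 + 5 days = November 19, 1999.
Tolling adds 17 days: November 19, 1999 + 17 days = December 6, 1999.
December 6, 1999 is a Monday and not a court holiday, so no extension applies.
The deadline is December 6, 1999; the filing on December 14, 1999 is after that date.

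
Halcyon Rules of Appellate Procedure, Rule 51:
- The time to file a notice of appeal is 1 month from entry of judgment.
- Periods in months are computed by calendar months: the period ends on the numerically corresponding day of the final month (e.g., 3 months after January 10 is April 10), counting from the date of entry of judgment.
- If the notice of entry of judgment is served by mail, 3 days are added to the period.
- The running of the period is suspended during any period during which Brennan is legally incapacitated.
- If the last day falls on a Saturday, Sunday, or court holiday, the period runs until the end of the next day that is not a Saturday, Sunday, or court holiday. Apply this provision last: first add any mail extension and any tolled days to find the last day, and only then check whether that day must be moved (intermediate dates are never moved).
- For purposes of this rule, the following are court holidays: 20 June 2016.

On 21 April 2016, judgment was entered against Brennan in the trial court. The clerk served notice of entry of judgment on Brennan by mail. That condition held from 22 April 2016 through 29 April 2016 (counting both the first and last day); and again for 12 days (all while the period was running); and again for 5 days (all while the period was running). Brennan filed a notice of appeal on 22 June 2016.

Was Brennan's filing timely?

No

1 month after 21 April 2016 is May 21, 2016.
Service was by mail, adding 3 days: May 21, 2016 + 3 days = May 24, 2016.
From April 22, 2016 through April 29, 2016 inclusive is 8 days; tolling adds 8 days: May 24, 2016 + 8 days = June 1, 2016.
Tolling adds 12 days: June 1, 2016 + 12 days = June 13, 2016.
Tolling adds 5 days: June 13, 2016 + 5 days = June 18, 2016.
June 18, 2016 is Saturday; June 19, 2016 is Sunday; June 20, 2016 is a listed holiday. The next qualifying day is June 21, 2016.
The deadline is June 21, 2016; the filing on June 22, 2016 is after that date.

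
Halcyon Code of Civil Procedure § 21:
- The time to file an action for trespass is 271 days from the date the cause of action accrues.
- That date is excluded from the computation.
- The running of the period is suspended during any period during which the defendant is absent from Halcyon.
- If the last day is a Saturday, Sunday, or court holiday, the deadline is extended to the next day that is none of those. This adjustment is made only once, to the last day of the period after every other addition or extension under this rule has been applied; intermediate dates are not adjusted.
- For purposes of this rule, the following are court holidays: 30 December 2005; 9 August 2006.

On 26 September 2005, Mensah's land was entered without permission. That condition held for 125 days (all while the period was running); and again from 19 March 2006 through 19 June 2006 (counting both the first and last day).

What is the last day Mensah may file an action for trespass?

271 days after 26 September 2005 is June 24, 2006.
Tolling adds 125 days: June 24, 2006 + 125 days = October 27, 2006.
From March 19, 2006 through June 19, 2006 inclusive is 93 days; tolling adds 93 days: October 27, 2006 + 93 days = January 28, 2007.
January 28, 2007 is Sunday. The next qualifying day is January 29, 2007.

January 29, 2007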